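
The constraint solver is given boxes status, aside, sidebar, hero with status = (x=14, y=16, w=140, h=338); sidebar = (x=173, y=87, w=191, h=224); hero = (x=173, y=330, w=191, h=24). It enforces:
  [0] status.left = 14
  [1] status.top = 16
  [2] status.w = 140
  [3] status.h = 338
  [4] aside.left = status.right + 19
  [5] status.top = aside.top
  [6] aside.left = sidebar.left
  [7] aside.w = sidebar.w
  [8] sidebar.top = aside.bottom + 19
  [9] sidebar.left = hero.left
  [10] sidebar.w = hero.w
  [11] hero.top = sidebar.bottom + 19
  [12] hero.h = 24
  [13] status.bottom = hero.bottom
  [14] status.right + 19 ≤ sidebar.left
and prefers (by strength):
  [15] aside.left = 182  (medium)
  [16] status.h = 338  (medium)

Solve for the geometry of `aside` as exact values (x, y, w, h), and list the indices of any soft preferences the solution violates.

aside = (x=173, y=16, w=191, h=52)
violated soft preferences: 15

1. aside.x = 173  [aside.left = status.right + 19]
2. aside.y = 16  [status.top = aside.top]
3. aside.w = 191  [aside.w = sidebar.w]
4. aside.h = 52  [sidebar.top = aside.bottom + 19]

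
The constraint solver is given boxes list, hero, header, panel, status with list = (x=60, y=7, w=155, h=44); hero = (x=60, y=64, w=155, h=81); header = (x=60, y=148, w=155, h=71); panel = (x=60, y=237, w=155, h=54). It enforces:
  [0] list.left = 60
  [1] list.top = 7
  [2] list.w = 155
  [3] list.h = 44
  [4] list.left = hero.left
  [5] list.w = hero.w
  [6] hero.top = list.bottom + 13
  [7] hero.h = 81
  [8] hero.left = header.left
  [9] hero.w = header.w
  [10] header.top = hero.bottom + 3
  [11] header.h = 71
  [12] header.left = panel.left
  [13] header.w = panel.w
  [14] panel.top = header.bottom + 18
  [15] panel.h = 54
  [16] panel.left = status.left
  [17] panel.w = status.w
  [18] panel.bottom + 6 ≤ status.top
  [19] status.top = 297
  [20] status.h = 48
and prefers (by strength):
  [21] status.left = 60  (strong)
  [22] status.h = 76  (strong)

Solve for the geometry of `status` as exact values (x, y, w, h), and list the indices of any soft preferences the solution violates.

1. status.x = 60  [panel.left = status.left]
2. status.w = 155  [panel.w = status.w]
3. status.y = 297  [status.top = 297]
4. status.h = 48  [status.h = 48]

status = (x=60, y=297, w=155, h=48)
violated soft preferences: 22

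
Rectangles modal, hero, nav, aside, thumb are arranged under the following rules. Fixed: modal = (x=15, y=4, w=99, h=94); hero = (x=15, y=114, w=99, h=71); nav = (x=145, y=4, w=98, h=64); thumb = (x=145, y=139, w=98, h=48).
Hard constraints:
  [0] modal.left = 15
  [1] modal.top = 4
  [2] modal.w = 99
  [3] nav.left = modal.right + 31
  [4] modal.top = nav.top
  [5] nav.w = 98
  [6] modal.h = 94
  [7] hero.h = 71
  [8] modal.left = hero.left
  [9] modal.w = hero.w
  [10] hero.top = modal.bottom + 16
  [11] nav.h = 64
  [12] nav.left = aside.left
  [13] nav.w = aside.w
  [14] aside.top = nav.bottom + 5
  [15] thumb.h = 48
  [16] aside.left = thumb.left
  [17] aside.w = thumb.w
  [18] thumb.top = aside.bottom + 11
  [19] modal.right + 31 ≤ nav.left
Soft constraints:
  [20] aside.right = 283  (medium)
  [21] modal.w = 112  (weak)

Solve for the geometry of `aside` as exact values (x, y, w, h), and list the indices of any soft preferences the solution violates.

aside = (x=145, y=73, w=98, h=55)
violated soft preferences: 20, 21

1. aside.x = 145  [nav.left = aside.left]
2. aside.w = 98  [nav.w = aside.w]
3. aside.y = 73  [aside.top = nav.bottom + 5]
4. aside.h = 55  [thumb.top = aside.bottom + 11]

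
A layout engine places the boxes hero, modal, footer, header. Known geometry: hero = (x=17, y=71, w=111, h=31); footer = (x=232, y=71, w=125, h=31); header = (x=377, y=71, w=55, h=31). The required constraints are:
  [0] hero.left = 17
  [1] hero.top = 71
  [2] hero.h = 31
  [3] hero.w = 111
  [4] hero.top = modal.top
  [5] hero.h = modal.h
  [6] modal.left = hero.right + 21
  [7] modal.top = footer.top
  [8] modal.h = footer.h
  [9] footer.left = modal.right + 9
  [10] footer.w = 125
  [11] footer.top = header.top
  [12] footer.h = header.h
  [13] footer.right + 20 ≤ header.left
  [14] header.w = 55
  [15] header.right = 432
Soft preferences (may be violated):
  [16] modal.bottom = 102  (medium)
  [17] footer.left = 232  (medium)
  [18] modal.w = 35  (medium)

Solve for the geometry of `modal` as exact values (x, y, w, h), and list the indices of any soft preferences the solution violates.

modal = (x=149, y=71, w=74, h=31)
violated soft preferences: 18

1. modal.y = 71  [hero.top = modal.top]
2. modal.h = 31  [hero.h = modal.h]
3. modal.x = 149  [modal.left = hero.right + 21]
4. modal.w = 74  [footer.left = modal.right + 9]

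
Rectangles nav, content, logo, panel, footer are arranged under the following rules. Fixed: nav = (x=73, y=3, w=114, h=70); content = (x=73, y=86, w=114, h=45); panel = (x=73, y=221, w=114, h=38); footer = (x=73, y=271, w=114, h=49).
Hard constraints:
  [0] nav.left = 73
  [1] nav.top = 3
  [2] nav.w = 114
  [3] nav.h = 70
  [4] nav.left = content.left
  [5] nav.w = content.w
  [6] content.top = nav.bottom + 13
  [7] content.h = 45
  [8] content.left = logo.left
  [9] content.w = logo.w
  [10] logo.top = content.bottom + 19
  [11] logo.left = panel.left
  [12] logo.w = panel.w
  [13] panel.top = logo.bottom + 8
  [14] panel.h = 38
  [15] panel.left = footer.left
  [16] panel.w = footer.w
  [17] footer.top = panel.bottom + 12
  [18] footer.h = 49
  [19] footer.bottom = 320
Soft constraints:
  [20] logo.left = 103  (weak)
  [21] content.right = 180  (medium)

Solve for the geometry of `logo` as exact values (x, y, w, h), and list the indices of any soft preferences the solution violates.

1. logo.x = 73  [content.left = logo.left]
2. logo.w = 114  [content.w = logo.w]
3. logo.y = 150  [logo.top = content.bottom + 19]
4. logo.h = 63  [panel.top = logo.bottom + 8]

logo = (x=73, y=150, w=114, h=63)
violated soft preferences: 20, 21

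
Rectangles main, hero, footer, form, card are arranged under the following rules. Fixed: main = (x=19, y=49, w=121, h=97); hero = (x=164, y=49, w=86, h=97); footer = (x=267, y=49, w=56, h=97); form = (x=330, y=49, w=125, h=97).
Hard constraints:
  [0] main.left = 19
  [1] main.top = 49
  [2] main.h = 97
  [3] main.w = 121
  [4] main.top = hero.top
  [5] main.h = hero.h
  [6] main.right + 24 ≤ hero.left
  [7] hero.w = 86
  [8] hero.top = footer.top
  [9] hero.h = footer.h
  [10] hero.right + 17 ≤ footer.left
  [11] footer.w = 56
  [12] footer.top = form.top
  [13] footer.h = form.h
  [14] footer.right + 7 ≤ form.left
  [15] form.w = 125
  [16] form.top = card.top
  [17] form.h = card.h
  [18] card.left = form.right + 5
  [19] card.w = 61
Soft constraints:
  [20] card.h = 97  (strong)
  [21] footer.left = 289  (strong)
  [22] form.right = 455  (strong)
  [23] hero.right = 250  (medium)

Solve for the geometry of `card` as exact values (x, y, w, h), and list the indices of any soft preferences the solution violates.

card = (x=460, y=49, w=61, h=97)
violated soft preferences: 21

1. card.y = 49  [form.top = card.top]
2. card.h = 97  [form.h = card.h]
3. card.x = 460  [card.left = form.right + 5]
4. card.w = 61  [card.w = 61]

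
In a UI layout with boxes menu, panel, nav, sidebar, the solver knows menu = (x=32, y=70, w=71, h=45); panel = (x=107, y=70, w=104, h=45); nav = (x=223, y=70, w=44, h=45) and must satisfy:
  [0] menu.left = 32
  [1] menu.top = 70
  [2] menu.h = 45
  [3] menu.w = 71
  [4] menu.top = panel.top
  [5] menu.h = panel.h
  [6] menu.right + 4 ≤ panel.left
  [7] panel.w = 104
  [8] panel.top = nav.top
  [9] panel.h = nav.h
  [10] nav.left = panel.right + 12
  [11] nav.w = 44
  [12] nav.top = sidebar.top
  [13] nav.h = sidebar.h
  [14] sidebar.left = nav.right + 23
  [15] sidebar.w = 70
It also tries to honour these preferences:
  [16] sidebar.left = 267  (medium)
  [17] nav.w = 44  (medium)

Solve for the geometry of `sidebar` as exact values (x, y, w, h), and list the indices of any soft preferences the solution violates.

sidebar = (x=290, y=70, w=70, h=45)
violated soft preferences: 16

1. sidebar.y = 70  [nav.top = sidebar.top]
2. sidebar.h = 45  [nav.h = sidebar.h]
3. sidebar.x = 290  [sidebar.left = nav.right + 23]
4. sidebar.w = 70  [sidebar.w = 70]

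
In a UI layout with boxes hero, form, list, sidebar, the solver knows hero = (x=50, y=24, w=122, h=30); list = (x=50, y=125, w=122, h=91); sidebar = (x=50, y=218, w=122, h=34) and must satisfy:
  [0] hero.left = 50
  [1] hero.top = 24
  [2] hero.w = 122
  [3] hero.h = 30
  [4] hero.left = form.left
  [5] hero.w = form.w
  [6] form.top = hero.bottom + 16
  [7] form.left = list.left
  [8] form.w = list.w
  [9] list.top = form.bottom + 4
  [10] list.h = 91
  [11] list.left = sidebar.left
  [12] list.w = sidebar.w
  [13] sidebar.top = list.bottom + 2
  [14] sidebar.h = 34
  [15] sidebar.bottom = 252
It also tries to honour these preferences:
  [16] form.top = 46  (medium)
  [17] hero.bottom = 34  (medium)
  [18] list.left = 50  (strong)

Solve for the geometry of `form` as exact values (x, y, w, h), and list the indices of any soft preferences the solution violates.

form = (x=50, y=70, w=122, h=51)
violated soft preferences: 16, 17

1. form.x = 50  [hero.left = form.left]
2. form.w = 122  [hero.w = form.w]
3. form.y = 70  [form.top = hero.bottom + 16]
4. form.h = 51  [list.top = form.bottom + 4]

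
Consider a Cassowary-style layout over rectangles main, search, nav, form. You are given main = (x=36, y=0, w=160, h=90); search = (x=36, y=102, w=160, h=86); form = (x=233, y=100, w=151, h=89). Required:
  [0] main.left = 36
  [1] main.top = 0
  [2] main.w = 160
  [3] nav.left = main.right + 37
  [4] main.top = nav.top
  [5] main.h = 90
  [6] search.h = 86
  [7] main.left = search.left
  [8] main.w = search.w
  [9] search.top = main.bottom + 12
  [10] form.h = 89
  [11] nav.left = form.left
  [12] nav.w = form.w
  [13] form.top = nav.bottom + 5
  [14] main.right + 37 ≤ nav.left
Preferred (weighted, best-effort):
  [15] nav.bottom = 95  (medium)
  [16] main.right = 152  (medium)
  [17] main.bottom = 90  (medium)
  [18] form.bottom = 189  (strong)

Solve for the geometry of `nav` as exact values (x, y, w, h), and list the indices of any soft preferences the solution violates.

nav = (x=233, y=0, w=151, h=95)
violated soft preferences: 16

1. nav.x = 233  [nav.left = main.right + 37]
2. nav.y = 0  [main.top = nav.top]
3. nav.w = 151  [nav.w = form.w]
4. nav.h = 95  [form.top = nav.bottom + 5]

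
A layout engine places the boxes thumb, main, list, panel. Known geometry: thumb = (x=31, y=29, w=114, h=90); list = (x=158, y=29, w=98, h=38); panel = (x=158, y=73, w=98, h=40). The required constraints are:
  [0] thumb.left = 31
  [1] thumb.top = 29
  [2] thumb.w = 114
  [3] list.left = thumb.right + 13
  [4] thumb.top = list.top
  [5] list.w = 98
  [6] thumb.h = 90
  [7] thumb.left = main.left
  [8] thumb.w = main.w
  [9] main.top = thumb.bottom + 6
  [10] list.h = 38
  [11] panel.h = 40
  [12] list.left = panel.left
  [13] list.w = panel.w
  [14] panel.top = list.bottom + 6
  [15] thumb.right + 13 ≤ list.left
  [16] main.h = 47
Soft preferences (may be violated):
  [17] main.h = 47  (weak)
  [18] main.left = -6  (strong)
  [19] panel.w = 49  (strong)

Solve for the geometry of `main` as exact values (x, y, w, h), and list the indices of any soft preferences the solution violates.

main = (x=31, y=125, w=114, h=47)
violated soft preferences: 18, 19

1. main.x = 31  [thumb.left = main.left]
2. main.w = 114  [thumb.w = main.w]
3. main.y = 125  [main.top = thumb.bottom + 6]
4. main.h = 47  [main.h = 47]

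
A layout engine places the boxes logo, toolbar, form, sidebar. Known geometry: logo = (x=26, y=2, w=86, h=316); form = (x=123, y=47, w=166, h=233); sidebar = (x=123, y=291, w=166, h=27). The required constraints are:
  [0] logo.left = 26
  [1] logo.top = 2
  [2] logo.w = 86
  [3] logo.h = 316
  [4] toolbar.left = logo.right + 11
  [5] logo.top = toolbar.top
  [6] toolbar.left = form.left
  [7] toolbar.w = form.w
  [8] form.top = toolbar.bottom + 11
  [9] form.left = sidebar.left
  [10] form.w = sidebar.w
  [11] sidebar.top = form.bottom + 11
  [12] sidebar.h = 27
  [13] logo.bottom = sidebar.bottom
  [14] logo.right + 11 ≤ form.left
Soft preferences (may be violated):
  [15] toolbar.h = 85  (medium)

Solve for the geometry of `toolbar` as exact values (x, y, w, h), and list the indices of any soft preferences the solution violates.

1. toolbar.x = 123  [toolbar.left = logo.right + 11]
2. toolbar.y = 2  [logo.top = toolbar.top]
3. toolbar.w = 166  [toolbar.w = form.w]
4. toolbar.h = 34  [form.top = toolbar.bottom + 11]

toolbar = (x=123, y=2, w=166, h=34)
violated soft preferences: 15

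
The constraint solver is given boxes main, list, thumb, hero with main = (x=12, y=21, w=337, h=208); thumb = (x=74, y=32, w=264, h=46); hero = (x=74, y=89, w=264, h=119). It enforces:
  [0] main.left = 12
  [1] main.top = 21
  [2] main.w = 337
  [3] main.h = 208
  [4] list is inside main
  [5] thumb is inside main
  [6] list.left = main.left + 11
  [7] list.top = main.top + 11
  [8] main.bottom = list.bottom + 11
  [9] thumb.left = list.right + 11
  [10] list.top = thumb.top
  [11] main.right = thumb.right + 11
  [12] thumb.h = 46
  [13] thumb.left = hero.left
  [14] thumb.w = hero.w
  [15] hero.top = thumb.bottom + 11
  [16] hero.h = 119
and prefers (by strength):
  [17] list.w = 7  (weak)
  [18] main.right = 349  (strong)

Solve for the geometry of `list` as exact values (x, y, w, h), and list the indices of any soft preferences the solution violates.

1. list.x = 23  [list.left = main.left + 11]
2. list.y = 32  [list.top = main.top + 11]
3. list.h = 186  [main.bottom = list.bottom + 11]
4. list.w = 40  [thumb.left = list.right + 11]

list = (x=23, y=32, w=40, h=186)
violated soft preferences: 17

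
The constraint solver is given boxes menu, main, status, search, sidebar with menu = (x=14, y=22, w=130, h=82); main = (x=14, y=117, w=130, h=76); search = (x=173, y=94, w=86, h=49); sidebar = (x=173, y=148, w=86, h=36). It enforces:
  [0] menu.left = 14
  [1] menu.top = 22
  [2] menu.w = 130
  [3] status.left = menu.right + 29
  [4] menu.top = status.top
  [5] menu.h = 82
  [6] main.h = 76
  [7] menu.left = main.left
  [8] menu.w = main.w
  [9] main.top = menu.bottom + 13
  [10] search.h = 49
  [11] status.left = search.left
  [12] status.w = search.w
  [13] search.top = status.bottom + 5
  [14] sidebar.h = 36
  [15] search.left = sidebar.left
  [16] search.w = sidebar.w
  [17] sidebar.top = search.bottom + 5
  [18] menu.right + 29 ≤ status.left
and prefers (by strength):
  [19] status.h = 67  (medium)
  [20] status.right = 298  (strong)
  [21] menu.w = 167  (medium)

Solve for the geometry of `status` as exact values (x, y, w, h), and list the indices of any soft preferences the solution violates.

1. status.x = 173  [status.left = menu.right + 29]
2. status.y = 22  [menu.top = status.top]
3. status.w = 86  [status.w = search.w]
4. status.h = 67  [search.top = status.bottom + 5]

status = (x=173, y=22, w=86, h=67)
violated soft preferences: 20, 21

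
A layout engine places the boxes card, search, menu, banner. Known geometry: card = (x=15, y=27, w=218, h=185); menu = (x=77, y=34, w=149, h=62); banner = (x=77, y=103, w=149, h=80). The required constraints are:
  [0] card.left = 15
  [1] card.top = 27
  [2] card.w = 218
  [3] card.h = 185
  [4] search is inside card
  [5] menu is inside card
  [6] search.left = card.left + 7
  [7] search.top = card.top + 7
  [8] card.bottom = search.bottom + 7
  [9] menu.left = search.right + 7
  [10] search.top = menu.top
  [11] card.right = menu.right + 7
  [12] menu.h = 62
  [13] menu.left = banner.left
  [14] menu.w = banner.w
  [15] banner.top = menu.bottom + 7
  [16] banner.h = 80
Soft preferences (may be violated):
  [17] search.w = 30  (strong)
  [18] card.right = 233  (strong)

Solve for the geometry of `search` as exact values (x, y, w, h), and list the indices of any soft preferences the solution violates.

search = (x=22, y=34, w=48, h=171)
violated soft preferences: 17

1. search.x = 22  [search.left = card.left + 7]
2. search.y = 34  [search.top = card.top + 7]
3. search.h = 171  [card.bottom = search.bottom + 7]
4. search.w = 48  [menu.left = search.right + 7]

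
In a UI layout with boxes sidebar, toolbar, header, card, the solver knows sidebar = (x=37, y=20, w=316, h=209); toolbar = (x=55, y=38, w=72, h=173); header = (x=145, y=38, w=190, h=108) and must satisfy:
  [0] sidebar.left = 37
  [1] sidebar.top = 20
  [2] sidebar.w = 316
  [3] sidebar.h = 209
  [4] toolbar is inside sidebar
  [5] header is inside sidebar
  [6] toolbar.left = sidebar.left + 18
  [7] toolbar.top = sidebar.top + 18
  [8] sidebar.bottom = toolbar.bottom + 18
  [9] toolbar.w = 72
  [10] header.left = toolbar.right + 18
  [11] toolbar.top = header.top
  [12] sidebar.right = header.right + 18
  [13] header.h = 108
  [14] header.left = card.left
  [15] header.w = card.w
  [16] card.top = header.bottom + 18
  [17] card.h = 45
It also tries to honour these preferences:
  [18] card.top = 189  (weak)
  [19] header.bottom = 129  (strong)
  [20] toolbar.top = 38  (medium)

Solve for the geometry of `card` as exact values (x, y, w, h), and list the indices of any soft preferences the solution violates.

card = (x=145, y=164, w=190, h=45)
violated soft preferences: 18, 19

1. card.x = 145  [header.left = card.left]
2. card.w = 190  [header.w = card.w]
3. card.y = 164  [card.top = header.bottom + 18]
4. card.h = 45  [card.h = 45]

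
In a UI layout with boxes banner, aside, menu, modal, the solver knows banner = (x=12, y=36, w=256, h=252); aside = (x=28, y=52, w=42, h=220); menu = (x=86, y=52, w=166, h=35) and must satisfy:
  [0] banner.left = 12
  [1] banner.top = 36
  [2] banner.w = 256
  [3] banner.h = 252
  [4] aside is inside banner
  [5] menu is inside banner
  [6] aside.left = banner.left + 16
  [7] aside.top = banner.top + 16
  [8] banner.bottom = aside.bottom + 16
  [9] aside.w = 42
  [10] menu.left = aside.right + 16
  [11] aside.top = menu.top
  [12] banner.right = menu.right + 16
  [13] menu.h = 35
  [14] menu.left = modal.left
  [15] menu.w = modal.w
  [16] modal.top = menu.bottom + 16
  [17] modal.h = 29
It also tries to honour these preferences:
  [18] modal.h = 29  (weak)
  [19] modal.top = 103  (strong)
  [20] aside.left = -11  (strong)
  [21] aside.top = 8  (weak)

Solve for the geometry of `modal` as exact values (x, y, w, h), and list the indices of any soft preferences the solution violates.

1. modal.x = 86  [menu.left = modal.left]
2. modal.w = 166  [menu.w = modal.w]
3. modal.y = 103  [modal.top = menu.bottom + 16]
4. modal.h = 29  [modal.h = 29]

modal = (x=86, y=103, w=166, h=29)
violated soft preferences: 20, 21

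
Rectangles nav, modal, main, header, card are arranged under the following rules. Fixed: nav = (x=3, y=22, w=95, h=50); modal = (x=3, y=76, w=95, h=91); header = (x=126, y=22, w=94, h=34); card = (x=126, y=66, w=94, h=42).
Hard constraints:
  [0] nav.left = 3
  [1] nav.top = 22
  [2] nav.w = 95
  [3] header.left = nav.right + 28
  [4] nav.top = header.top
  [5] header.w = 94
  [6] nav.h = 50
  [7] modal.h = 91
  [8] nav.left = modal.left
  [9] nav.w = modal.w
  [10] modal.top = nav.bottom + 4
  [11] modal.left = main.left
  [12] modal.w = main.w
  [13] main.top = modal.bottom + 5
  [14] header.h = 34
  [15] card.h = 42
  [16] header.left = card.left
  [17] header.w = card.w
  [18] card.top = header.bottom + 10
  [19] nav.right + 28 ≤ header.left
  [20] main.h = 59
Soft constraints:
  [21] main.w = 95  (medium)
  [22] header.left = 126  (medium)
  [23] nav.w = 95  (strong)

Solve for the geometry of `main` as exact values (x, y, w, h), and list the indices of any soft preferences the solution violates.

1. main.x = 3  [modal.left = main.left]
2. main.w = 95  [modal.w = main.w]
3. main.y = 172  [main.top = modal.bottom + 5]
4. main.h = 59  [main.h = 59]

main = (x=3, y=172, w=95, h=59)
violated soft preferences: none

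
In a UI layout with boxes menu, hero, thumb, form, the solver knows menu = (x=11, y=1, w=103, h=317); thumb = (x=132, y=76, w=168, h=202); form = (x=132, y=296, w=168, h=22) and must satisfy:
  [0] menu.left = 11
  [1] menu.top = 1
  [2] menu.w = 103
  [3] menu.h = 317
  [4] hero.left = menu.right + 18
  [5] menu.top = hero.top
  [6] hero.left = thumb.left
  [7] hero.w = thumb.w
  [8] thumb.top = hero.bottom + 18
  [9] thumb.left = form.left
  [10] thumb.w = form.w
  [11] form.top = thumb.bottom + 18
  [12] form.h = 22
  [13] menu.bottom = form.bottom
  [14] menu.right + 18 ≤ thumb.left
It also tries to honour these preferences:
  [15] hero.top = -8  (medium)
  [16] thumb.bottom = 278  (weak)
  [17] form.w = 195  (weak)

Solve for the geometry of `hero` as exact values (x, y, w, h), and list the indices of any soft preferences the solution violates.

hero = (x=132, y=1, w=168, h=57)
violated soft preferences: 15, 17

1. hero.x = 132  [hero.left = menu.right + 18]
2. hero.y = 1  [menu.top = hero.top]
3. hero.w = 168  [hero.w = thumb.w]
4. hero.h = 57  [thumb.top = hero.bottom + 18]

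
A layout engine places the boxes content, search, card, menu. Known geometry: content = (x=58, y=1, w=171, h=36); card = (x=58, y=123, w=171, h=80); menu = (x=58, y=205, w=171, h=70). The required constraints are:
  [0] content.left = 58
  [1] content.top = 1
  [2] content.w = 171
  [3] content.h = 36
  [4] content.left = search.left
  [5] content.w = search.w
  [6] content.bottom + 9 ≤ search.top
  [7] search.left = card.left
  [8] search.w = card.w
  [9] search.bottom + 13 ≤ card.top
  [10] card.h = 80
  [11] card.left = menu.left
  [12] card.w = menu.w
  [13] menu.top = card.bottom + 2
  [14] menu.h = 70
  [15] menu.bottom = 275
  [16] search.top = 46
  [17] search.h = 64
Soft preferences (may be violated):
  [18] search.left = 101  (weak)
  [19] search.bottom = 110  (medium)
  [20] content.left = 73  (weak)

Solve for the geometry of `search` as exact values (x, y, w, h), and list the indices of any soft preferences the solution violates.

1. search.x = 58  [content.left = search.left]
2. search.w = 171  [content.w = search.w]
3. search.y = 46  [search.top = 46]
4. search.h = 64  [search.h = 64]

search = (x=58, y=46, w=171, h=64)
violated soft preferences: 18, 20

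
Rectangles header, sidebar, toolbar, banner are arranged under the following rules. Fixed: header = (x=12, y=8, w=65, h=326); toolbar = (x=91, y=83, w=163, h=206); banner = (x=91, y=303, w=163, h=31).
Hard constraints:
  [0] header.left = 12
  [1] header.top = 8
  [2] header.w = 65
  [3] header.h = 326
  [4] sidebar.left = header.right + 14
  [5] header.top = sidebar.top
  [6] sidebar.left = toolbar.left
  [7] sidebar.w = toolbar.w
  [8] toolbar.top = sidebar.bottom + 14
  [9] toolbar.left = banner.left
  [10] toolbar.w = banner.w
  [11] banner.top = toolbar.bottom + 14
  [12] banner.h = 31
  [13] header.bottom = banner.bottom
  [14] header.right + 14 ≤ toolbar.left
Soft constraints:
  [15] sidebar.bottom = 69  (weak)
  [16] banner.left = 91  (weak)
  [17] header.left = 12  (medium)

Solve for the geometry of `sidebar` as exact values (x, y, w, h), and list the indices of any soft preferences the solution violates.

sidebar = (x=91, y=8, w=163, h=61)
violated soft preferences: none

1. sidebar.x = 91  [sidebar.left = header.right + 14]
2. sidebar.y = 8  [header.top = sidebar.top]
3. sidebar.w = 163  [sidebar.w = toolbar.w]
4. sidebar.h = 61  [toolbar.top = sidebar.bottom + 14]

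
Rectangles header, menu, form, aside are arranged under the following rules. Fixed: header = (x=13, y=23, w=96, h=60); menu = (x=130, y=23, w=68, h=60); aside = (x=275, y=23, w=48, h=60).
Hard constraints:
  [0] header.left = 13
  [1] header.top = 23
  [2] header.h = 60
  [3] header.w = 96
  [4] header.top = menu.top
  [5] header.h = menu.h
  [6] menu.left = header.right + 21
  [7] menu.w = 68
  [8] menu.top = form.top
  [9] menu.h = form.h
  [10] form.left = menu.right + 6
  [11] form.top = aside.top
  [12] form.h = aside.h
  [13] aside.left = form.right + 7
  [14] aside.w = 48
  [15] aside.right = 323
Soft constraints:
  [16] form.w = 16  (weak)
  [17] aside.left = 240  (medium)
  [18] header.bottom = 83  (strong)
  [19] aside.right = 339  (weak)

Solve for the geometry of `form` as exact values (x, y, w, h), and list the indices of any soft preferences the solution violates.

form = (x=204, y=23, w=64, h=60)
violated soft preferences: 16, 17, 19

1. form.y = 23  [menu.top = form.top]
2. form.h = 60  [menu.h = form.h]
3. form.x = 204  [form.left = menu.right + 6]
4. form.w = 64  [aside.left = form.right + 7]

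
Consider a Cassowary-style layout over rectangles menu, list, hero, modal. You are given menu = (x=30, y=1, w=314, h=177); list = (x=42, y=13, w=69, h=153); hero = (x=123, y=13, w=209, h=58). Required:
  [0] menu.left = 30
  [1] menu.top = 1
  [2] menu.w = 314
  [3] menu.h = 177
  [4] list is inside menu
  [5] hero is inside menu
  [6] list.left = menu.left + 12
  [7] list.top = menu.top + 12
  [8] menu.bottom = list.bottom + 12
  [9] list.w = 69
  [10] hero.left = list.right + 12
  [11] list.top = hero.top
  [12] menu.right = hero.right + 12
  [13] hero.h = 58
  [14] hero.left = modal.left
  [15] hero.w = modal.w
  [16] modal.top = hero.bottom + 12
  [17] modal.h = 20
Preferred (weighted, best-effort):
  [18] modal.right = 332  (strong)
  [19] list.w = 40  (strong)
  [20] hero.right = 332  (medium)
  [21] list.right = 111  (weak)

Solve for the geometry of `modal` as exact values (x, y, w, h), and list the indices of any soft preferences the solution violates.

modal = (x=123, y=83, w=209, h=20)
violated soft preferences: 19

1. modal.x = 123  [hero.left = modal.left]
2. modal.w = 209  [hero.w = modal.w]
3. modal.y = 83  [modal.top = hero.bottom + 12]
4. modal.h = 20  [modal.h = 20]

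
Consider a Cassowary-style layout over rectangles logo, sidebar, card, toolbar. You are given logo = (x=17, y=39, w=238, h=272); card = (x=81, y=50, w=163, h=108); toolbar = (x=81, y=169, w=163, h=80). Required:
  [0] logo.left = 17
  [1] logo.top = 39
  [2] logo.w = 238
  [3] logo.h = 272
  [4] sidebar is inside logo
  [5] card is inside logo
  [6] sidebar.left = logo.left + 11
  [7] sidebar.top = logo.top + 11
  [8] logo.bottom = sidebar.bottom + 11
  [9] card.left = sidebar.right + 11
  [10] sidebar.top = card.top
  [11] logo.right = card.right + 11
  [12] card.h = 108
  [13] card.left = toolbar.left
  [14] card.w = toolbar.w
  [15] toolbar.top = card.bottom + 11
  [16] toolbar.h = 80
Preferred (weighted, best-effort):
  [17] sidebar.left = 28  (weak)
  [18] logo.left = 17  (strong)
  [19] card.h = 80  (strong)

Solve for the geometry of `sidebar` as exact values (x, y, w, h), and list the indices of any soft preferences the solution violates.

1. sidebar.x = 28  [sidebar.left = logo.left + 11]
2. sidebar.y = 50  [sidebar.top = logo.top + 11]
3. sidebar.h = 250  [logo.bottom = sidebar.bottom + 11]
4. sidebar.w = 42  [card.left = sidebar.right + 11]

sidebar = (x=28, y=50, w=42, h=250)
violated soft preferences: 19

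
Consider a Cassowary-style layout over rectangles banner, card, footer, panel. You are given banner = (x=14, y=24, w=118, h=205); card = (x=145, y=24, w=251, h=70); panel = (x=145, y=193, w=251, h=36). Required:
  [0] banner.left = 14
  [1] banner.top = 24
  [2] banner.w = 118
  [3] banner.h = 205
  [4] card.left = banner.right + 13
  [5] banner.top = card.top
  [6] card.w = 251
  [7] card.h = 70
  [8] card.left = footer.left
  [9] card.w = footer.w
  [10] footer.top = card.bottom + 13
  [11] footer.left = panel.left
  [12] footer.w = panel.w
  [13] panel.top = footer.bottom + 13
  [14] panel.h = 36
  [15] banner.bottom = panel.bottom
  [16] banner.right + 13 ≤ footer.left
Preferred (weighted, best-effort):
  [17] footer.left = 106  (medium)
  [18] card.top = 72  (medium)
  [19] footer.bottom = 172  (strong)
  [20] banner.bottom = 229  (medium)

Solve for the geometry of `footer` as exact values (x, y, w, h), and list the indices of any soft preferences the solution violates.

footer = (x=145, y=107, w=251, h=73)
violated soft preferences: 17, 18, 19

1. footer.x = 145  [card.left = footer.left]
2. footer.w = 251  [card.w = footer.w]
3. footer.y = 107  [footer.top = card.bottom + 13]
4. footer.h = 73  [panel.top = footer.bottom + 13]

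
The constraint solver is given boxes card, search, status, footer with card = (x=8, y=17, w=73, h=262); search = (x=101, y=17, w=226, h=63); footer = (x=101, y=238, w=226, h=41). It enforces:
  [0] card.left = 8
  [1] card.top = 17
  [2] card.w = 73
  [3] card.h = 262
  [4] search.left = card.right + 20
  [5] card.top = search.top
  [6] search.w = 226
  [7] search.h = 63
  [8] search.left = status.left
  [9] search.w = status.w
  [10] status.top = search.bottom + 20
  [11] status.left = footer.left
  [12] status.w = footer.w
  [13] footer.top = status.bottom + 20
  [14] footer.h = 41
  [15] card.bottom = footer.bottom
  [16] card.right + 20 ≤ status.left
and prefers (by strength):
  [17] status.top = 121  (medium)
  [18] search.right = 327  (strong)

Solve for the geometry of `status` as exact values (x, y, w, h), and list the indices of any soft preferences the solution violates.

1. status.x = 101  [search.left = status.left]
2. status.w = 226  [search.w = status.w]
3. status.y = 100  [status.top = search.bottom + 20]
4. status.h = 118  [footer.top = status.bottom + 20]

status = (x=101, y=100, w=226, h=118)
violated soft preferences: 17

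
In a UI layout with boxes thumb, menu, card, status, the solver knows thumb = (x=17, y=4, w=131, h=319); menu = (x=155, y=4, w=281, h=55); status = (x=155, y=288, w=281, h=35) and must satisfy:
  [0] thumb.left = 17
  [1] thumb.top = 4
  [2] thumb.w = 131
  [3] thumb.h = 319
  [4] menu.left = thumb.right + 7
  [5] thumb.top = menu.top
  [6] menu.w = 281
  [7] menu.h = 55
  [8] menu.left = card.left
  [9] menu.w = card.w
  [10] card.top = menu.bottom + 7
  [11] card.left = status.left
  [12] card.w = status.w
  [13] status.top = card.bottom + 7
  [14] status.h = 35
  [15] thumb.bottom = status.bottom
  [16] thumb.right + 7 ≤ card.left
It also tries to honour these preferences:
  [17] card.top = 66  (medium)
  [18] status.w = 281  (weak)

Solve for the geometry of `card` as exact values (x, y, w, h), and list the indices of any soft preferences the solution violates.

1. card.x = 155  [menu.left = card.left]
2. card.w = 281  [menu.w = card.w]
3. card.y = 66  [card.top = menu.bottom + 7]
4. card.h = 215  [status.top = card.bottom + 7]

card = (x=155, y=66, w=281, h=215)
violated soft preferences: none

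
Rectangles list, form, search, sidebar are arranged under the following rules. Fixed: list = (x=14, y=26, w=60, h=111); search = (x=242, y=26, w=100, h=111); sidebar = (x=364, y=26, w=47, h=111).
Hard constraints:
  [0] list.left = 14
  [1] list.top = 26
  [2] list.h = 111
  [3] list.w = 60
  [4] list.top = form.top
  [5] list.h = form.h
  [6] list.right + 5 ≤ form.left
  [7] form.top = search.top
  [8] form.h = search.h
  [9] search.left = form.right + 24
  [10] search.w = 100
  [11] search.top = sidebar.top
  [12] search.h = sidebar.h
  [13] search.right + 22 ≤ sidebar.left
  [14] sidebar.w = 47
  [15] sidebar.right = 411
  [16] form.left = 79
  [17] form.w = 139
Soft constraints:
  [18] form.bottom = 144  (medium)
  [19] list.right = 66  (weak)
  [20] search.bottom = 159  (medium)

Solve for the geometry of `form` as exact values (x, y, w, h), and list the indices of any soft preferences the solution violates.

form = (x=79, y=26, w=139, h=111)
violated soft preferences: 18, 19, 20

1. form.y = 26  [list.top = form.top]
2. form.h = 111  [list.h = form.h]
3. form.x = 79  [form.left = 79]
4. form.w = 139  [form.w = 139]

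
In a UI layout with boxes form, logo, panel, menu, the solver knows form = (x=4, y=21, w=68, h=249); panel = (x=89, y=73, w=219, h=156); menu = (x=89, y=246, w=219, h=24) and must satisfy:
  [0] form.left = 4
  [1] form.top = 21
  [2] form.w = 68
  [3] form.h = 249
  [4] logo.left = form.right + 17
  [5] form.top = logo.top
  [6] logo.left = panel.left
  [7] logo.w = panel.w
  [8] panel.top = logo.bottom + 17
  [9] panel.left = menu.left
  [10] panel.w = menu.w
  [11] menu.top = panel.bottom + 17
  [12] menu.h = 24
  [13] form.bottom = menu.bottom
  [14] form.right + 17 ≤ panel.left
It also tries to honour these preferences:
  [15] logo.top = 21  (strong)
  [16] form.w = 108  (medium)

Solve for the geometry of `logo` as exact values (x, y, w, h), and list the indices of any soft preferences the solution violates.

1. logo.x = 89  [logo.left = form.right + 17]
2. logo.y = 21  [form.top = logo.top]
3. logo.w = 219  [logo.w = panel.w]
4. logo.h = 35  [panel.top = logo.bottom + 17]

logo = (x=89, y=21, w=219, h=35)
violated soft preferences: 16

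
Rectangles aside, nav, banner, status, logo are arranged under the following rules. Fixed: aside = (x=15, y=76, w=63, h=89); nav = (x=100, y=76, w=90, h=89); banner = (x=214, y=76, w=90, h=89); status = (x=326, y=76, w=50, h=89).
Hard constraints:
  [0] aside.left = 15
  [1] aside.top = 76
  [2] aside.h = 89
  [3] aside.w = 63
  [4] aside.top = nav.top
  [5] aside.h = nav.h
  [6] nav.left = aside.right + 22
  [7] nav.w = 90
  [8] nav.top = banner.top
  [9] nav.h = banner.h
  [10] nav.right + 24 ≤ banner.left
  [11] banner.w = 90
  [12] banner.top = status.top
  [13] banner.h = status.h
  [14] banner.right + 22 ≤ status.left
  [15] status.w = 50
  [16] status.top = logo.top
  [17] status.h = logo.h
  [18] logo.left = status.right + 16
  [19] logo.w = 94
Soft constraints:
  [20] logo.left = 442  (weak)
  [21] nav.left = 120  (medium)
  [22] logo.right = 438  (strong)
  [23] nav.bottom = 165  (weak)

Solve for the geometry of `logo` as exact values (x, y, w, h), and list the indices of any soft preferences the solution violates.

logo = (x=392, y=76, w=94, h=89)
violated soft preferences: 20, 21, 22

1. logo.y = 76  [status.top = logo.top]
2. logo.h = 89  [status.h = logo.h]
3. logo.x = 392  [logo.left = status.right + 16]
4. logo.w = 94  [logo.w = 94]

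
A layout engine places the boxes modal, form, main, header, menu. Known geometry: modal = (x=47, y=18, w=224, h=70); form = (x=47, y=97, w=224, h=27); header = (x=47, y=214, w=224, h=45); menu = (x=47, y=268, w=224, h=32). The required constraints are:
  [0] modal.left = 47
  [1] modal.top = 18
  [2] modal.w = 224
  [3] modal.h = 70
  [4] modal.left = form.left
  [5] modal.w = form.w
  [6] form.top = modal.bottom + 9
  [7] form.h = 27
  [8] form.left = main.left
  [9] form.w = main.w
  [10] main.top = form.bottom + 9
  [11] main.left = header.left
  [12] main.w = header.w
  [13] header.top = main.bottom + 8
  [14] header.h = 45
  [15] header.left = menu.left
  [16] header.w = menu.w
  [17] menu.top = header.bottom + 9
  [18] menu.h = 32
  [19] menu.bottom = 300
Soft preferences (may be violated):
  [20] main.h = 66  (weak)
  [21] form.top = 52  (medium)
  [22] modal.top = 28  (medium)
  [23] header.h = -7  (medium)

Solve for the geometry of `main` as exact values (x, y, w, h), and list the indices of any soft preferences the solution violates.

main = (x=47, y=133, w=224, h=73)
violated soft preferences: 20, 21, 22, 23

1. main.x = 47  [form.left = main.left]
2. main.w = 224  [form.w = main.w]
3. main.y = 133  [main.top = form.bottom + 9]
4. main.h = 73  [header.top = main.bottom + 8]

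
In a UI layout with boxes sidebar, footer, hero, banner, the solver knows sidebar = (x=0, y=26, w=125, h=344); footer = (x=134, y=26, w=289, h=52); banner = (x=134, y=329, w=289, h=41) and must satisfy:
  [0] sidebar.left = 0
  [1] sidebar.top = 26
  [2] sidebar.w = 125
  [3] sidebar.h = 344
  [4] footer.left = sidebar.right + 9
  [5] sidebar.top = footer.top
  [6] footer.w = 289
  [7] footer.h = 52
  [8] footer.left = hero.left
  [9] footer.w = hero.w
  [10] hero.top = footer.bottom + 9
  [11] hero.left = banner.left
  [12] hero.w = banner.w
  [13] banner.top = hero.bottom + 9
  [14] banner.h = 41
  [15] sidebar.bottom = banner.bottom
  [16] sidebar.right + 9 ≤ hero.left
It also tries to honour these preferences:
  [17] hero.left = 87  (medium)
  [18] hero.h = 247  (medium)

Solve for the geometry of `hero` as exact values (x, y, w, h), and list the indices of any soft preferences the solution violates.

hero = (x=134, y=87, w=289, h=233)
violated soft preferences: 17, 18

1. hero.x = 134  [footer.left = hero.left]
2. hero.w = 289  [footer.w = hero.w]
3. hero.y = 87  [hero.top = footer.bottom + 9]
4. hero.h = 233  [banner.top = hero.bottom + 9]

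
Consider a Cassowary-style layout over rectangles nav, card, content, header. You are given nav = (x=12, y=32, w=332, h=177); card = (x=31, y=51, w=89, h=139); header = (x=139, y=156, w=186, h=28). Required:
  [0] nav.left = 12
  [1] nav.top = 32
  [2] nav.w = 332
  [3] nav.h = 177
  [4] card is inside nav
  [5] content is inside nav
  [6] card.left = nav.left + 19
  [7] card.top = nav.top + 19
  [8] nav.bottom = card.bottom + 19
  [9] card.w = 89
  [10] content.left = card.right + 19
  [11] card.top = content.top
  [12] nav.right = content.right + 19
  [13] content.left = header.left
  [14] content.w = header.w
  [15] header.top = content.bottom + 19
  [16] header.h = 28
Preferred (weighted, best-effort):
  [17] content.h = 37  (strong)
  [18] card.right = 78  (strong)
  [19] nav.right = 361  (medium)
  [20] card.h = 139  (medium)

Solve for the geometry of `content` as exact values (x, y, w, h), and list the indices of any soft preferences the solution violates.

content = (x=139, y=51, w=186, h=86)
violated soft preferences: 17, 18, 19

1. content.x = 139  [content.left = card.right + 19]
2. content.y = 51  [card.top = content.top]
3. content.w = 186  [nav.right = content.right + 19]
4. content.h = 86  [header.top = content.bottom + 19]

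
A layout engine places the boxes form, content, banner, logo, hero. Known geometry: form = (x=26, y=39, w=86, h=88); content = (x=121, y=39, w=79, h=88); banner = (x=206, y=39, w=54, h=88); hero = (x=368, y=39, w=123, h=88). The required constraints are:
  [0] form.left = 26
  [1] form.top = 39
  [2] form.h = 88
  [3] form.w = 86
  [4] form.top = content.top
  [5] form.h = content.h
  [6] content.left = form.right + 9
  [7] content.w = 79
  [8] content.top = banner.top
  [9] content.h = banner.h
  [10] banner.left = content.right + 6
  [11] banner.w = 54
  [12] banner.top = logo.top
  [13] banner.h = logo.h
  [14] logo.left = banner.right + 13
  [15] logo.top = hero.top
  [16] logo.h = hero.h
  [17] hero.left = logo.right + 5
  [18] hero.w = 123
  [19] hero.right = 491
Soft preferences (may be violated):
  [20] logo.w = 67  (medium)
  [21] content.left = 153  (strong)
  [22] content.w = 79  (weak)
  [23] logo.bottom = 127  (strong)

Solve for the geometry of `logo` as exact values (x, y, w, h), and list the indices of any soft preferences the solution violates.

logo = (x=273, y=39, w=90, h=88)
violated soft preferences: 20, 21

1. logo.y = 39  [banner.top = logo.top]
2. logo.h = 88  [banner.h = logo.h]
3. logo.x = 273  [logo.left = banner.right + 13]
4. logo.w = 90  [hero.left = logo.right + 5]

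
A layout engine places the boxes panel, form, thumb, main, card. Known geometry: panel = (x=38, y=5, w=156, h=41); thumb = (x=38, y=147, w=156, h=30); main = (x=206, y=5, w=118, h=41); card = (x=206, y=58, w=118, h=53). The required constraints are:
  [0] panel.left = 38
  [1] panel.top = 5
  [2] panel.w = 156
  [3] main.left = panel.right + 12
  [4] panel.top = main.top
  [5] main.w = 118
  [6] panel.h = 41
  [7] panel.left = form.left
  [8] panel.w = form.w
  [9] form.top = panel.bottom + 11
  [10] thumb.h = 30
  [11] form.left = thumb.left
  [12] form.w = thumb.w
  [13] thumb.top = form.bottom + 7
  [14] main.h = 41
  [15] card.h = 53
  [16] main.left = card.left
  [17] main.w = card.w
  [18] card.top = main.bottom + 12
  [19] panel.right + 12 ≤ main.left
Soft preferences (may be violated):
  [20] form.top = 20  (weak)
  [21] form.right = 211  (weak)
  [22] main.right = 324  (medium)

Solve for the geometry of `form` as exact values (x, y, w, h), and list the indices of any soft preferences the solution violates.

form = (x=38, y=57, w=156, h=83)
violated soft preferences: 20, 21

1. form.x = 38  [panel.left = form.left]
2. form.w = 156  [panel.w = form.w]
3. form.y = 57  [form.top = panel.bottom + 11]
4. form.h = 83  [thumb.top = form.bottom + 7]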